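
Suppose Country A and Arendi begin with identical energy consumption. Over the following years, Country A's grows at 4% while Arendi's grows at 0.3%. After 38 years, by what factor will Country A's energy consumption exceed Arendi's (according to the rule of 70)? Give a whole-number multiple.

Only the 3.7-point difference matters.
70/3.7 ≈ 18.92 years per doubling of the ratio; 38 years gives 2.01 doublings, so ≈ 4×.

approximately 4 times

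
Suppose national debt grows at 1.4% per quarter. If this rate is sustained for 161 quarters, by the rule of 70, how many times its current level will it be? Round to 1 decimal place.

roughly 9.3 times

Doubling time ≈ 70/1.4 = 50.00 quarters.
161 quarters / 50.00 ≈ 3.22 doublings → factor 2^3.22 ≈ 9.3.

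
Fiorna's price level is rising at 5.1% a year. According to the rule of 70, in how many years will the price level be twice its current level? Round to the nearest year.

Doubling time ≈ 70 / 5.1 = 13.73 years.

approximately 14 years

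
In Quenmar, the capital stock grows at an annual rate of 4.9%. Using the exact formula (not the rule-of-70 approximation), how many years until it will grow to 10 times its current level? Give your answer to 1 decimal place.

t = ln(10) / ln(1 + 0.049) = 2.3026 / 0.047837 ≈ 48.13.

48.1 years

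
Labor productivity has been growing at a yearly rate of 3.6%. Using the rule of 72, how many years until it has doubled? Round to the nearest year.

Doubling time ≈ 72 / 3.6 = 20.00 years.

around 20 years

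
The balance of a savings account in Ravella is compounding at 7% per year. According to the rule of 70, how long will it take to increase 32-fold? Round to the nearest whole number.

50 years

Doubling time ≈ 70/7 = 10.00 years.
32× is 5 doublings, so 5 × 10.00 ≈ 50 years.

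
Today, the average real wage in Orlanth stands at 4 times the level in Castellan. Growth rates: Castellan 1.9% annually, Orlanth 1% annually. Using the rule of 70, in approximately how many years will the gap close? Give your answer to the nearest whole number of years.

156 years

The growth-rate gap is 1.9% − 1% = 0.9 percentage points.
So the ratio between them halves every 70/0.9 ≈ 77.78 years.
A 4 times gap closes after 2 halvings: 2 × 77.78 ≈ 156 years.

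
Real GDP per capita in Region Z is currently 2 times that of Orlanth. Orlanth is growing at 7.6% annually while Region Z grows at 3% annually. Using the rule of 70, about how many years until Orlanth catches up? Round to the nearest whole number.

≈ 15 years

The growth-rate gap is 7.6% − 3% = 4.6 percentage points.
So the ratio between them halves every 70/4.6 ≈ 15.22 years.
A 2 times gap closes after 1 halving: 1 × 15.22 ≈ 15 years.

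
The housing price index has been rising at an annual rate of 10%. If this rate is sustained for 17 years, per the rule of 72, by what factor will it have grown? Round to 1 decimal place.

5.1 times

Doubling time ≈ 72/10 = 7.20 years.
17 years / 7.20 ≈ 2.36 doublings → factor 2^2.36 ≈ 5.1.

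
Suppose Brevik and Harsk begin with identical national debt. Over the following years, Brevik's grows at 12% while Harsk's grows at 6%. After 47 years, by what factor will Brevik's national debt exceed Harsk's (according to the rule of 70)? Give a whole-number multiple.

roughly 16 times

Only the 6-point difference matters.
70/6 ≈ 11.67 years per doubling of the ratio; 47 years gives 4.03 doublings, so ≈ 16×.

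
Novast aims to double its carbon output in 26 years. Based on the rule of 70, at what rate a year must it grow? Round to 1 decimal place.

approximately 2.7%

70 / 26 ≈ 2.69, so about 2.7% a year.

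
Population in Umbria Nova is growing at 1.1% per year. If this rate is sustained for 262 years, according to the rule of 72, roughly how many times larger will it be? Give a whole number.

72/1.1 ≈ 65.45 years per doubling.
262 years fits 4 doublings: 2^4 = 16.

≈ 16 times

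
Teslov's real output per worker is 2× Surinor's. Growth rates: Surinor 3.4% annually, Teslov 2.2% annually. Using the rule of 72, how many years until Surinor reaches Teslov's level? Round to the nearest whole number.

What matters is the difference: 1.2 pp.
Rule of 72 on the gap: the ratio halves every 72/1.2 ≈ 60.00 years.
A 2× gap closes after 1 halving: 1 × 60.00 ≈ 60 years.

60 years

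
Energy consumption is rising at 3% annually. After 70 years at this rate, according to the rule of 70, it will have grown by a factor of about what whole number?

roughly 8 times

At 3% one doubling takes ≈ 23.33 years; 70 years is 3 of them, so ×8.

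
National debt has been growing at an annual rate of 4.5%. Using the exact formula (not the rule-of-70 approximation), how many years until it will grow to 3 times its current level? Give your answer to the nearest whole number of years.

25 years

t = ln(3) / ln(1 + 0.045) = 1.0986 / 0.044017 ≈ 24.96.
≈ 25 years.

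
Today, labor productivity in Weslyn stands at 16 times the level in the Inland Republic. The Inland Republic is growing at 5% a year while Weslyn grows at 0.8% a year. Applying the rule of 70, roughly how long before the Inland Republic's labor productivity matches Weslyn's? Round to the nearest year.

67 years

The growth-rate gap is 5% − 0.8% = 4.2 percentage points.
So the ratio between them halves every 70/4.2 ≈ 16.67 years.
A 16 times gap closes after 4 halvings: 4 × 16.67 ≈ 67 years.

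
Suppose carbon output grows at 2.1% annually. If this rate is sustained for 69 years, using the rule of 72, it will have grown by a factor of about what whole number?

At 2.1% one doubling takes ≈ 34.29 years; 69 years is 2 of them, so ×4.

4 times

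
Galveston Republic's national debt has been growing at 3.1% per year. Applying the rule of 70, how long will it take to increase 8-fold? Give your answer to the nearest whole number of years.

One doubling takes 70/3.1 = 22.58 years.
8 = 2^3, so 3 doublings → 68 years.

approximately 68 years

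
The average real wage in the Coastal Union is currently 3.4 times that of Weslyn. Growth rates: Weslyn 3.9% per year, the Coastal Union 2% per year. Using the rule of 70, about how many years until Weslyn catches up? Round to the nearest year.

What matters is the difference: 1.9 pp.
Rule of 70 on the gap: the ratio halves every 70/1.9 ≈ 36.84 years.
A 3.4 times gap takes log₂(3.4) ≈ 1.77 halvings to close: 1.77 × 36.84 ≈ 65 years.

approximately 65 years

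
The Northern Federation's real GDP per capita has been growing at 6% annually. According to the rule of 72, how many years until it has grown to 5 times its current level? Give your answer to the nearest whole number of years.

≈ 28 years

At 6% it doubles every 72/6 ≈ 12.00 years.
5× is log₂ 5 ≈ 2.32 doublings, so ≈ 2.32 × 12.00 = 28 years.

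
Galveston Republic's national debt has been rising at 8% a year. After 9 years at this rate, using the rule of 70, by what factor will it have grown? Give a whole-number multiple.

about 2 times

At 8% one doubling takes ≈ 8.75 years; 9 years is 1 of them, so ×2.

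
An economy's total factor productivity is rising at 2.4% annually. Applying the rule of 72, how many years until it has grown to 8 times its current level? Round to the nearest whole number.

≈ 90 years

Doubling time ≈ 72/2.4 = 30.00 years.
8× is 3 doublings, so 3 × 30.00 ≈ 90 years.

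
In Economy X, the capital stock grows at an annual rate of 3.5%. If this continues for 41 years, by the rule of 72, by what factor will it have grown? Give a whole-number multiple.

around 4 times

At 3.5% one doubling takes ≈ 20.57 years; 41 years is 2 of them, so ×4.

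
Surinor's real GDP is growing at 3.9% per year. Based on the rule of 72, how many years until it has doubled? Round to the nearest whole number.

At 3.9%, doubling takes about 72/3.9 = 18.46 years.

≈ 18 years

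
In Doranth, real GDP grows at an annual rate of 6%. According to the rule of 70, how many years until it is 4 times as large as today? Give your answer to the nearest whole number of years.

roughly 23 years

Doubling time ≈ 70/6 = 11.67 years.
Getting to 4× needs 2 doublings: 2 × 11.67 ≈ 23 years.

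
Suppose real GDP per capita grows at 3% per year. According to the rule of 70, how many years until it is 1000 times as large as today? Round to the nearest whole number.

At 3% it doubles every 70/3 ≈ 23.33 years.
Reaching 1000× takes log₂(1000) ≈ 9.97 doublings.
9.97 × 23.33 ≈ 233 years.

roughly 233 years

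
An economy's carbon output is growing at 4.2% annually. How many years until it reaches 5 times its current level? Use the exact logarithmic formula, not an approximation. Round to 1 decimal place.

39.1 years

t = ln(5) / ln(1 + 0.042) = 1.6094 / 0.041142 ≈ 39.12.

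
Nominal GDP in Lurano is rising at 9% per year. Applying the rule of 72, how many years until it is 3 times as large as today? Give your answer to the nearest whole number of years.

around 13 years

One doubling takes 72/9 = 8.00 years.
Reaching 3× takes log₂(3) ≈ 1.58 doublings.
1.58 × 8.00 ≈ 13 years.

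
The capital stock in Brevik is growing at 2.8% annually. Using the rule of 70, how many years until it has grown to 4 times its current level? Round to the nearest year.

roughly 50 years

Doubling time ≈ 70/2.8 = 25.00 years.
4× is 2 doublings, so 2 × 25.00 ≈ 50 years.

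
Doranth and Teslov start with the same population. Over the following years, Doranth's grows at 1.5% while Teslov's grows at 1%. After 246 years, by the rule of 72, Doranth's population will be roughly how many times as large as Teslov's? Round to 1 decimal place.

Doranth pulls ahead at 0.5 pp per year, so the ratio doubles every 72/0.5 ≈ 144.00 years.
In 246 years that's 1.71 doublings: 2^1.71 ≈ 3.3.

around 3.3 times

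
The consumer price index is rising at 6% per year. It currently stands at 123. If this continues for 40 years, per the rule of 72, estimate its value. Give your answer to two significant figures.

1200

Doubling time ≈ 72/6 = 12.00 years.
40 years is 40/12.00 ≈ 3.33 doublings, a factor of 2^3.33 ≈ 10.06.
123 × 10.06 ≈ 1200.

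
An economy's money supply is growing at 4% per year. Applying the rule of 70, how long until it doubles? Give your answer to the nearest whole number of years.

At 4%, doubling takes about 70/4 = 17.50 years.

≈ 18 years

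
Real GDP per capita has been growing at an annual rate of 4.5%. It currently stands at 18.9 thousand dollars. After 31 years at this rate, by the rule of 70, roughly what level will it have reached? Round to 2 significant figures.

≈ 75 thousand dollars

It doubles every 70/4.5 ≈ 15.56 years, so 31 years is 1.99 doublings.
2^1.99 ≈ 3.97; 18.9 × 3.97 ≈ 75 thousand dollars.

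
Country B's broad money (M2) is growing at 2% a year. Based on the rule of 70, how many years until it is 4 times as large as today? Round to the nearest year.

At 2% it doubles every 70/2 ≈ 35.00 years.
Getting to 4× needs 2 doublings: 2 × 35.00 ≈ 70 years.

around 70 years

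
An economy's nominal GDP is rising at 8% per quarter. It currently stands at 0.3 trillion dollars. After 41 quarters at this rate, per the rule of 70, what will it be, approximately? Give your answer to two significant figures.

approximately 7.7 trillion dollars

It doubles every 70/8 ≈ 8.75 quarters, so 41 quarters is 4.69 doublings.
2^4.69 ≈ 25.81; 0.3 × 25.81 ≈ 7.7 trillion dollars.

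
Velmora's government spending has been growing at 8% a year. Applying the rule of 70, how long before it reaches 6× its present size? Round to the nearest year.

≈ 23 years

One doubling takes 70/8 = 8.75 years.
Reaching 6× takes log₂(6) ≈ 2.58 doublings.
2.58 × 8.75 ≈ 23 years.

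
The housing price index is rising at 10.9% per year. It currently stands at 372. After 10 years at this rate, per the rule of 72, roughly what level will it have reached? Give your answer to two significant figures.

about 1100

Doubling time ≈ 72/10.9 = 6.61 years.
10 years is 10/6.61 ≈ 1.51 doublings, a factor of 2^1.51 ≈ 2.85.
372 × 2.85 ≈ 1100.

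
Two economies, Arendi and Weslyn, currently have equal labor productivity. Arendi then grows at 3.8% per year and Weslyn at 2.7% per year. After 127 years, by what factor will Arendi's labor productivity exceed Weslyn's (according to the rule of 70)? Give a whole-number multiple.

Arendi pulls ahead at 1.1 pp per year, so the ratio doubles every 70/1.1 ≈ 63.64 years.
In 127 years that's 2.00 doublings: 2^2.00 ≈ 4.

roughly 4 times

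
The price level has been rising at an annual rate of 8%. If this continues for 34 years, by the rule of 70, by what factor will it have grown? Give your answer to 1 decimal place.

roughly 14.8 times

Doubles every ≈ 8.75 years (70/8).
34 years is 3.89 doublings; 2^3.89 ≈ 14.8×.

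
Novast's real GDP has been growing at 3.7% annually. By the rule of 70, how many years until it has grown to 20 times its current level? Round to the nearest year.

approximately 82 years

Doubling time ≈ 70/3.7 = 18.92 years.
20× is log₂ 20 ≈ 4.32 doublings, so ≈ 4.32 × 18.92 = 82 years.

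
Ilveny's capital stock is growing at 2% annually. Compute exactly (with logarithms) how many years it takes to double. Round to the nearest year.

t = ln(2) / ln(1 + 0.02) = 0.6931 / 0.019803 ≈ 35.00.
≈ 35 years.

35 years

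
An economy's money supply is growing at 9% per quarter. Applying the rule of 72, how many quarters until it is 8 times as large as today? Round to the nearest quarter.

around 24 quarters

One doubling takes 72/9 = 8.00 quarters.
8 = 2^3, so 3 doublings → 24 quarters.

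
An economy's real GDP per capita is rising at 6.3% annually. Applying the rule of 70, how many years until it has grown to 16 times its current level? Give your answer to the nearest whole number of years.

Doubling time ≈ 70/6.3 = 11.11 years.
16× is 4 doublings, so 4 × 11.11 ≈ 44 years.

44 years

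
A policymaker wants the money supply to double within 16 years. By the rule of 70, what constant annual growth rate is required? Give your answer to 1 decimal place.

≈ 4.4% a year

70 / 16 ≈ 4.38, so about 4.4% a year.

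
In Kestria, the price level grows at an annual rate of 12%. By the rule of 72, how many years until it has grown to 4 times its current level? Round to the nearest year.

At 12% it doubles every 72/12 ≈ 6.00 years.
4× is 2 doublings, so 2 × 6.00 ≈ 12 years.

roughly 12 years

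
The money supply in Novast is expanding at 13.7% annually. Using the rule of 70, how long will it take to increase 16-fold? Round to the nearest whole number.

Doubling time ≈ 70/13.7 = 5.11 years.
16 = 2^4, so 4 doublings → 20 years.

20 years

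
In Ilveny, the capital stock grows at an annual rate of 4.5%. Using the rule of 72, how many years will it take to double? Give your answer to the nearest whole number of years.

72/4.5 ≈ 16.00, so it doubles roughly every 16 years.

roughly 16 years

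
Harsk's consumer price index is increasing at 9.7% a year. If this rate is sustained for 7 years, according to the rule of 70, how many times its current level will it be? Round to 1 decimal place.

Doubles every ≈ 7.22 years (70/9.7).
7 years is 0.97 doublings; 2^0.97 ≈ 2.0×.

approximately 2.0 times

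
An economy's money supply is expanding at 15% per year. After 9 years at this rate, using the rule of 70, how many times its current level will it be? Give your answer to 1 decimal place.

Doubling time ≈ 70/15 = 4.67 years.
9 years / 4.67 ≈ 1.93 doublings → factor 2^1.93 ≈ 3.8.

approximately 3.8 times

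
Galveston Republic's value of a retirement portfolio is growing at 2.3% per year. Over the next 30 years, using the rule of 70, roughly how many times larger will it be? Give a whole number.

70/2.3 ≈ 30.43 years per doubling.
30 years fits 1 doubling: 2^1 = 2.

roughly 2 times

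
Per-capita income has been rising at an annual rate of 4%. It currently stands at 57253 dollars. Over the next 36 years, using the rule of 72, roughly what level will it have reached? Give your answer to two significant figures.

≈ 230000 dollars

It doubles every 72/4 ≈ 18.00 years, so 36 years is 2.00 doublings.
2^2.00 ≈ 4.00; 57253 × 4.00 ≈ 230000 dollars.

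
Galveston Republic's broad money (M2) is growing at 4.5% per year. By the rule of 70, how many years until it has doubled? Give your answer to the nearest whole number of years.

around 16 years

At 4.5%, doubling takes about 70/4.5 = 15.56 years.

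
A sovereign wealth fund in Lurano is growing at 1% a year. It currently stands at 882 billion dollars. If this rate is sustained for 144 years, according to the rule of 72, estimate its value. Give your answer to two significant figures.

It doubles every 72/1 ≈ 72.00 years, so 144 years is 2.00 doublings.
2^2.00 ≈ 4.00; 882 × 4.00 ≈ 3500 billion dollars.

about 3500 billion dollars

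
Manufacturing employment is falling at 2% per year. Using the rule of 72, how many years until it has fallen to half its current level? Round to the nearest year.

Halving time ≈ 72 / 2 = 36.00 → 36 years.

≈ 36 years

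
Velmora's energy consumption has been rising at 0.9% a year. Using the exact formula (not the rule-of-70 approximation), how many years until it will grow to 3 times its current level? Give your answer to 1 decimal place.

122.6 years

t = ln(3) / ln(1 + 0.009) = 1.0986 / 0.008960 ≈ 122.61.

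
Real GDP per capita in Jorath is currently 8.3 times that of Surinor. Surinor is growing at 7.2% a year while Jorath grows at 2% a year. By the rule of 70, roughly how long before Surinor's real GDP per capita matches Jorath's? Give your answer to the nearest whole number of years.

about 41 years

Surinor gains on Jorath at 7.2% − 2% = 5.2 points a year.
At that relative rate the gap halves every 70/5.2 ≈ 13.46 years.
An 8.3 times gap takes log₂(8.3) ≈ 3.05 halvings to close: 3.05 × 13.46 ≈ 41 years.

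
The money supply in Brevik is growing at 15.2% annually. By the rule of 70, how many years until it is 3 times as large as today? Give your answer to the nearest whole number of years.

≈ 7 years

One doubling takes 70/15.2 = 4.61 years.
3× is log₂ 3 ≈ 1.58 doublings, so ≈ 1.58 × 4.61 = 7 years.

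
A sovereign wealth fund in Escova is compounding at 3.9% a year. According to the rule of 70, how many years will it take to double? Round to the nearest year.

70/3.9 ≈ 17.95, so it doubles roughly every 18 years.

approximately 18 years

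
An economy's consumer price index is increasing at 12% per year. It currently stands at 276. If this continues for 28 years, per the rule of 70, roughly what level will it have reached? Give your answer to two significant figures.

Doubling time ≈ 70/12 = 5.83 years.
28 years is 28/5.83 ≈ 4.80 doublings, a factor of 2^4.80 ≈ 27.86.
276 × 27.86 ≈ 7700.

around 7700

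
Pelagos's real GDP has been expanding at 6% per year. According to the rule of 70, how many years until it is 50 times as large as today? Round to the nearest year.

At 6% it doubles every 70/6 ≈ 11.67 years.
50× is log₂ 50 ≈ 5.64 doublings, so ≈ 5.64 × 11.67 = 66 years.

around 66 years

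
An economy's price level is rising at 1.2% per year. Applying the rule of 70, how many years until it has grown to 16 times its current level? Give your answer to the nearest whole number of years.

One doubling takes 70/1.2 = 58.33 years.
16× is 4 doublings, so 4 × 58.33 ≈ 233 years.

about 233 years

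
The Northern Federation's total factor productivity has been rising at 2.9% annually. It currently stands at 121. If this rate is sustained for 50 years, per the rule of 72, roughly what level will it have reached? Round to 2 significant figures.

Doubling time ≈ 72/2.9 = 24.83 years.
50 years is 50/24.83 ≈ 2.01 doublings, a factor of 2^2.01 ≈ 4.03.
121 × 4.03 ≈ 490.

approximately 490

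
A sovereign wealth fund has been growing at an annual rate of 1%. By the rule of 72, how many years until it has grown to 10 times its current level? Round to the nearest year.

Doubling time ≈ 72/1 = 72.00 years.
Reaching 10× takes log₂(10) ≈ 3.32 doublings.
3.32 × 72.00 ≈ 239 years.

around 239 years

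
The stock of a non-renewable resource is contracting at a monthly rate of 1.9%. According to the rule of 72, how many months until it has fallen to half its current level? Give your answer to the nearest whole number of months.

about 38 months

The rule works in reverse for decay: 72/1.9 ≈ 37.89 months to halve.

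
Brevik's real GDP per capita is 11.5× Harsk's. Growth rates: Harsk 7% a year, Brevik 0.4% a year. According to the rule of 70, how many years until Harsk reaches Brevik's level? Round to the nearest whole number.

approximately 37 years

Harsk gains on Brevik at 7% − 0.4% = 6.6 points a year.
At that relative rate the gap halves every 70/6.6 ≈ 10.61 years.
An 11.5× gap takes log₂(11.5) ≈ 3.52 halvings to close: 3.52 × 10.61 ≈ 37 years.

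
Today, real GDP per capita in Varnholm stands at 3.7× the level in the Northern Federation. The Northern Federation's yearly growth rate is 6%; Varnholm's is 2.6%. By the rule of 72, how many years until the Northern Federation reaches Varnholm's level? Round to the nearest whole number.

roughly 40 years

The growth-rate gap is 6% − 2.6% = 3.4 percentage points.
So the ratio between them halves every 72/3.4 ≈ 21.18 years.
A 3.7× gap takes log₂(3.7) ≈ 1.89 halvings to close: 1.89 × 21.18 ≈ 40 years.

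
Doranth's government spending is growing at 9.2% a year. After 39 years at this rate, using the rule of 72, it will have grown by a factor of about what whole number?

32 times

Doubling time ≈ 72/9.2 = 7.83 years.
39/7.83 ≈ 5 doublings, so about 2^5 = 32×.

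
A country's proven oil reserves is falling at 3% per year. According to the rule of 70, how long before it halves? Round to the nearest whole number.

Halving time ≈ 70 / 3 = 23.33 → 23 years.

roughly 23 years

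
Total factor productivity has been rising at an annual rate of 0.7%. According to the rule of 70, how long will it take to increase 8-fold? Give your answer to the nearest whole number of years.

around 300 years

Doubling time ≈ 70/0.7 = 100.00 years.
Getting to 8× needs 3 doublings: 3 × 100.00 ≈ 300 years.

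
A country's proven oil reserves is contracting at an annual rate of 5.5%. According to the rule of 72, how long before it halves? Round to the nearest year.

Falling at 5.5%, it halves about every 72/5.5 = 13.09 years.

roughly 13 years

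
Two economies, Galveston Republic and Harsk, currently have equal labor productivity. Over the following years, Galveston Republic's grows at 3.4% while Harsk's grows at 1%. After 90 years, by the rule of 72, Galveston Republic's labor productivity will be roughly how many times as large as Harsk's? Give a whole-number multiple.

about 8 times

Only the 2.4-point difference matters.
72/2.4 ≈ 30.00 years per doubling of the ratio; 90 years gives 3.00 doublings, so ≈ 8×.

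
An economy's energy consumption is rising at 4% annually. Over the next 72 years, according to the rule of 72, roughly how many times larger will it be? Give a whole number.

72/4 ≈ 18.00 years per doubling.
72 years fits 4 doublings: 2^4 = 16.

≈ 16 times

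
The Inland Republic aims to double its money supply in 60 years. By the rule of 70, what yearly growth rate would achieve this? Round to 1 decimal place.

roughly 1.2%

70 / 60 ≈ 1.17, so about 1.2% per year.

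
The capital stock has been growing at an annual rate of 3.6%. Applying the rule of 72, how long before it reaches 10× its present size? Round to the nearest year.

approximately 66 years

Doubling time ≈ 72/3.6 = 20.00 years.
10× is log₂ 10 ≈ 3.32 doublings, so ≈ 3.32 × 20.00 = 66 years.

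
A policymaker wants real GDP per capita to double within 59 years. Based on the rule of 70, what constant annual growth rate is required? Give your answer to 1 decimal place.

approximately 1.2%

70 / 59 ≈ 1.19, so about 1.2% a year.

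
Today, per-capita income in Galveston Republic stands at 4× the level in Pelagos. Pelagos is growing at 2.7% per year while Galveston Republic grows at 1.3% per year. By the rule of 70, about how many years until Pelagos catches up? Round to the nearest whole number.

around 100 years

Pelagos gains on Galveston Republic at 2.7% − 1.3% = 1.4 points a year.
At that relative rate the gap halves every 70/1.4 ≈ 50.00 years.
A 4× gap closes after 2 halvings: 2 × 50.00 ≈ 100 years.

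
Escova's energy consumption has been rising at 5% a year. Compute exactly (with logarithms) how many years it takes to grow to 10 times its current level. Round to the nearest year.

t = ln(10) / ln(1 + 0.05) = 2.3026 / 0.048790 ≈ 47.19.
≈ 47 years.

47 years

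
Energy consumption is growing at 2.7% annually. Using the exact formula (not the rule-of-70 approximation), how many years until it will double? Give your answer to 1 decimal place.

26.0 years

t = ln(2) / ln(1 + 0.027) = 0.6931 / 0.026642 ≈ 26.02.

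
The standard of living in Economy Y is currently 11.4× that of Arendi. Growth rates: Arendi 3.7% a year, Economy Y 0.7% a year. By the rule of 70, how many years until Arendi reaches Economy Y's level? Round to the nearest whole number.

Arendi gains on Economy Y at 3.7% − 0.7% = 3 points a year.
At that relative rate the gap halves every 70/3 ≈ 23.33 years.
An 11.4× gap takes log₂(11.4) ≈ 3.51 halvings to close: 3.51 × 23.33 ≈ 82 years.

approximately 82 years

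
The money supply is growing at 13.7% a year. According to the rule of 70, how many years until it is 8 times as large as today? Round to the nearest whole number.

roughly 15 years

At 13.7% it doubles every 70/13.7 ≈ 5.11 years.
8 = 2^3, so 3 doublings → 15 years.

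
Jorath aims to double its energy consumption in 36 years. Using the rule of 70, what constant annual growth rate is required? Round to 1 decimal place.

about 1.9%

70 / 36 ≈ 1.94, so about 1.9% a year.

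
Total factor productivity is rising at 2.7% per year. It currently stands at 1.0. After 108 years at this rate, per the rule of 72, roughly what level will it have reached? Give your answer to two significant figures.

It doubles every 72/2.7 ≈ 26.67 years, so 108 years is 4.05 doublings.
2^4.05 ≈ 16.56; 1.0 × 16.56 ≈ 17.

≈ 17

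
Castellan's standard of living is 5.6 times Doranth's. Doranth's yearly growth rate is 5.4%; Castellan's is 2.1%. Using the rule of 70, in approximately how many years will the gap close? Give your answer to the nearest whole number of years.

The growth-rate gap is 5.4% − 2.1% = 3.3 percentage points.
So the ratio between them halves every 70/3.3 ≈ 21.21 years.
A 5.6 times gap takes log₂(5.6) ≈ 2.49 halvings to close: 2.49 × 21.21 ≈ 53 years.

around 53 years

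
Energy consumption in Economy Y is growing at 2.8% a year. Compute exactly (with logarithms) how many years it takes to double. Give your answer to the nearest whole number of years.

25 years

t = ln(2) / ln(1 + 0.028) = 0.6931 / 0.027615 ≈ 25.10.
≈ 25 years.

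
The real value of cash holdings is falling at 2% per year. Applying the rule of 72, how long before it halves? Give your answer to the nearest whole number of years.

around 36 years

Falling at 2%, it halves about every 72/2 = 36.00 years.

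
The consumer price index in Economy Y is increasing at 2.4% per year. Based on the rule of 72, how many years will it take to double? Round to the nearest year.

approximately 30 years

At 2.4%, doubling takes about 72/2.4 = 30.00 years.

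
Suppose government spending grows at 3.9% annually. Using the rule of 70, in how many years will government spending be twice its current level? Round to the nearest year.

18 years

Doubling time ≈ 70 / 3.9 = 17.95 years.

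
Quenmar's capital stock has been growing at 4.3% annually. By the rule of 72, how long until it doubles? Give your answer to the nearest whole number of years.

17 years

At 4.3%, doubling takes about 72/4.3 = 16.74 years.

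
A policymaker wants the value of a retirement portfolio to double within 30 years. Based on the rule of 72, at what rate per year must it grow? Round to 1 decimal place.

≈ 2.4% per year

72 / 30 ≈ 2.40, so about 2.4% per year.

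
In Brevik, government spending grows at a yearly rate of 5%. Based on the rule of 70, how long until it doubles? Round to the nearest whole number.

≈ 14 years

Doubling time ≈ 70 / 5 = 14.00 years.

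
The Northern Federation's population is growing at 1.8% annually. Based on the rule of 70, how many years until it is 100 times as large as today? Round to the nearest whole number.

At 1.8% it doubles every 70/1.8 ≈ 38.89 years.
Reaching 100× takes log₂(100) ≈ 6.64 doublings.
6.64 × 38.89 ≈ 258 years.

about 258 years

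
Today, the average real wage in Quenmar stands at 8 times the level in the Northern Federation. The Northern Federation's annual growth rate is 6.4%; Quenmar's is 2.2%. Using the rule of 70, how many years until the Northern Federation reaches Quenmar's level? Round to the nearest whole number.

around 50 years

The growth-rate gap is 6.4% − 2.2% = 4.2 percentage points.
So the ratio between them halves every 70/4.2 ≈ 16.67 years.
An 8 times gap closes after 3 halvings: 3 × 16.67 ≈ 50 years.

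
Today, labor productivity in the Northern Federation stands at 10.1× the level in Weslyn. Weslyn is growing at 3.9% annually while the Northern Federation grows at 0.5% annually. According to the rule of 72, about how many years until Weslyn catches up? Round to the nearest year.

around 71 years

The growth-rate gap is 3.9% − 0.5% = 3.4 percentage points.
So the ratio between them halves every 72/3.4 ≈ 21.18 years.
A 10.1× gap takes log₂(10.1) ≈ 3.34 halvings to close: 3.34 × 21.18 ≈ 71 years.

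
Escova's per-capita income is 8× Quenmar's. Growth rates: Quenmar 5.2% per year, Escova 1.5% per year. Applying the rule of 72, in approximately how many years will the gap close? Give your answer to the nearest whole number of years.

approximately 58 years

What matters is the difference: 3.7 pp.
Rule of 72 on the gap: the ratio halves every 72/3.7 ≈ 19.46 years.
An 8× gap closes after 3 halvings: 3 × 19.46 ≈ 58 years.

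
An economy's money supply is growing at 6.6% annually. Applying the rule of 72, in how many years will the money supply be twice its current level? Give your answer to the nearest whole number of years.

Doubling time ≈ 72 / 6.6 = 10.91 years.

around 11 years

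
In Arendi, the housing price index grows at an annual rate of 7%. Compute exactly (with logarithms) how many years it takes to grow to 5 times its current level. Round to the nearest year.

t = ln(5) / ln(1 + 0.07) = 1.6094 / 0.067659 ≈ 23.79.
≈ 24 years.

24 years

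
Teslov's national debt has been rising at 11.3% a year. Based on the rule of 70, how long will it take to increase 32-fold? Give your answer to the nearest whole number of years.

At 11.3% it doubles every 70/11.3 ≈ 6.19 years.
Getting to 32× needs 5 doublings: 5 × 6.19 ≈ 31 years.

approximately 31 years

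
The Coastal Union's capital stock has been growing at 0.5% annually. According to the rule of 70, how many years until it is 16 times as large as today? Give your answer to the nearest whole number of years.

At 0.5% it doubles every 70/0.5 ≈ 140.00 years.
16× is 4 doublings, so 4 × 140.00 ≈ 560 years.

roughly 560 years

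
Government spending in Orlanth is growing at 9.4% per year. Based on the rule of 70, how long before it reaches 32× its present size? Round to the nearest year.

One doubling takes 70/9.4 = 7.45 years.
32× is 5 doublings, so 5 × 7.45 ≈ 37 years.

roughly 37 years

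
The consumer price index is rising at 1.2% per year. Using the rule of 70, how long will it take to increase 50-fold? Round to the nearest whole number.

roughly 329 years

At 1.2% it doubles every 70/1.2 ≈ 58.33 years.
Reaching 50× takes log₂(50) ≈ 5.64 doublings.
5.64 × 58.33 ≈ 329 years.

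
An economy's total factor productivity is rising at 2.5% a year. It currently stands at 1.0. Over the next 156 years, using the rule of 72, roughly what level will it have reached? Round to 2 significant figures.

≈ 43

Doubling time ≈ 72/2.5 = 28.80 years.
156 years is 156/28.80 ≈ 5.42 doublings, a factor of 2^5.42 ≈ 42.81.
1.0 × 42.81 ≈ 43.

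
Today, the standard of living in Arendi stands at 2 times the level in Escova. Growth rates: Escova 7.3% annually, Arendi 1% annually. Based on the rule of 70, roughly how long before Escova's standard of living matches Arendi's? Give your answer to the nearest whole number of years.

about 11 years

Escova gains on Arendi at 7.3% − 1% = 6.3 points a year.
At that relative rate the gap halves every 70/6.3 ≈ 11.11 years.
A 2 times gap closes after 1 halving: 1 × 11.11 ≈ 11 years.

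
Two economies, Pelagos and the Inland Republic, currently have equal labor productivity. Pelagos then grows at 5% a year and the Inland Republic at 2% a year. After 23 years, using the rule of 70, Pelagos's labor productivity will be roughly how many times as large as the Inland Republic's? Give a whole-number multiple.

Pelagos pulls ahead at 3 pp per year, so the ratio doubles every 70/3 ≈ 23.33 years.
In 23 years that's 0.99 doublings: 2^0.99 ≈ 2.

roughly 2 times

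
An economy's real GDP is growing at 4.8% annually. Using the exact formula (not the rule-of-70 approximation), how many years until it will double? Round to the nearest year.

15 years

t = ln(2) / ln(1 + 0.048) = 0.6931 / 0.046884 ≈ 14.78.
≈ 15 years.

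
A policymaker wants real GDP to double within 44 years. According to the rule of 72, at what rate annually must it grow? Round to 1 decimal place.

72 / 44 ≈ 1.64, so about 1.6% annually.

around 1.6%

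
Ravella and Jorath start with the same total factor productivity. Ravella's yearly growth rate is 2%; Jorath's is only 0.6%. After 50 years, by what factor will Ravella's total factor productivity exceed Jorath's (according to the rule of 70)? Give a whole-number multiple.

Rate gap = 2% − 0.6% = 1.4 points.
The ratio doubles every 70/1.4 ≈ 50.00 years.
50/50.00 ≈ 1.00 doublings → ratio ≈ 2^1.00 ≈ 2.

around 2 times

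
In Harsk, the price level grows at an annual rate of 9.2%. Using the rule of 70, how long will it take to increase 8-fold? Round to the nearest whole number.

about 23 years

At 9.2% it doubles every 70/9.2 ≈ 7.61 years.
Getting to 8× needs 3 doublings: 3 × 7.61 ≈ 23 years.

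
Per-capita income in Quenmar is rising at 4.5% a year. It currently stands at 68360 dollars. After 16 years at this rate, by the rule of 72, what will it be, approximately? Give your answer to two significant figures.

around 140000 dollars

Doubling time ≈ 72/4.5 = 16.00 years.
16 years is 16/16.00 ≈ 1.00 doublings, a factor of 2^1.00 ≈ 2.00.
68360 × 2.00 ≈ 140000 dollars.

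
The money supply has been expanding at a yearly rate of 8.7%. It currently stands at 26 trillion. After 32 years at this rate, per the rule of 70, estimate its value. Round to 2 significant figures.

around 410 trillion

Doubling time ≈ 70/8.7 = 8.05 years.
32 years is 32/8.05 ≈ 3.98 doublings, a factor of 2^3.98 ≈ 15.78.
26 × 15.78 ≈ 410 trillion.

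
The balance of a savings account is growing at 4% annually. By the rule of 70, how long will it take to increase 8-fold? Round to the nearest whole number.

Doubling time ≈ 70/4 = 17.50 years.
8× is 3 doublings, so 3 × 17.50 ≈ 53 years.

about 53 years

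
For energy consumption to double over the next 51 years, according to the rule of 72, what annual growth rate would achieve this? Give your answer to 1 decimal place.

about 1.4%

72 / 51 ≈ 1.41, so about 1.4% annually.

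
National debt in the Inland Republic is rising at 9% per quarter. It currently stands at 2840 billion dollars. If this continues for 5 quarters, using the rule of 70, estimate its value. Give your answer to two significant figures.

about 4400 billion dollars

It doubles every 70/9 ≈ 7.78 quarters, so 5 quarters is 0.64 doublings.
2^0.64 ≈ 1.56; 2840 × 1.56 ≈ 4400 billion dollars.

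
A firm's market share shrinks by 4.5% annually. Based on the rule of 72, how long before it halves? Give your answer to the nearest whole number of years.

approximately 16 years

Falling at 4.5%, it halves about every 72/4.5 = 16.00 years.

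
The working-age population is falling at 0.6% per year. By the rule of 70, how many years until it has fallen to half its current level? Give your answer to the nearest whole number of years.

Falling at 0.6%, it halves about every 70/0.6 = 116.67 years.

around 117 years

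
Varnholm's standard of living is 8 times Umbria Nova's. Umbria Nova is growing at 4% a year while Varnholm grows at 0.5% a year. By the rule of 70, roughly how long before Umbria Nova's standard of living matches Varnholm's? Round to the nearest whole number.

60 years

What matters is the difference: 3.5 pp.
Rule of 70 on the gap: the ratio halves every 70/3.5 ≈ 20.00 years.
An 8 times gap closes after 3 halvings: 3 × 20.00 ≈ 60 years.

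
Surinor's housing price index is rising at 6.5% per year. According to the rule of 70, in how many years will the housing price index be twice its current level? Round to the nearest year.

about 11 years

Doubling time ≈ 70 / 6.5 = 10.77 years.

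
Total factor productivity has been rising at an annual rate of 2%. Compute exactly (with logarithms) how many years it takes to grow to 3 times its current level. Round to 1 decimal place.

t = ln(3) / ln(1 + 0.02) = 1.0986 / 0.019803 ≈ 55.48.

55.5 years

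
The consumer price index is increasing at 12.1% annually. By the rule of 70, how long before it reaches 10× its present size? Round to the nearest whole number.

19 years

Doubling time ≈ 70/12.1 = 5.79 years.
Reaching 10× takes log₂(10) ≈ 3.32 doublings.
3.32 × 5.79 ≈ 19 years.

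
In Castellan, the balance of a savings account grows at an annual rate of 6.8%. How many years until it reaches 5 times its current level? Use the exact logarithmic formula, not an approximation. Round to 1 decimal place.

24.5 years

t = ln(5) / ln(1 + 0.068) = 1.6094 / 0.065788 ≈ 24.46.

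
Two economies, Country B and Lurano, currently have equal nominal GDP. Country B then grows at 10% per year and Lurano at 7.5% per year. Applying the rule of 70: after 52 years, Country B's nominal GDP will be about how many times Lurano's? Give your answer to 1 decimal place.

Rate gap = 10% − 7.5% = 2.5 points.
The ratio doubles every 70/2.5 ≈ 28.00 years.
52/28.00 ≈ 1.86 doublings → ratio ≈ 2^1.86 ≈ 3.6.

approximately 3.6 times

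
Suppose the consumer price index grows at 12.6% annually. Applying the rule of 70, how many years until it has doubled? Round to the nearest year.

6 years

70/12.6 ≈ 5.56, so it doubles roughly every 6 years.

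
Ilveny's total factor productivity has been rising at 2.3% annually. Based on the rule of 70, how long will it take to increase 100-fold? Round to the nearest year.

Doubling time ≈ 70/2.3 = 30.43 years.
Reaching 100× takes log₂(100) ≈ 6.64 doublings.
6.64 × 30.43 ≈ 202 years.

≈ 202 years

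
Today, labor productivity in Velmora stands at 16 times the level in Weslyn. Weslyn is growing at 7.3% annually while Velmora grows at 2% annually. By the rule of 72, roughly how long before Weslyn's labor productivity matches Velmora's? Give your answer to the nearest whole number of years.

Weslyn gains on Velmora at 7.3% − 2% = 5.3 points a year.
At that relative rate the gap halves every 72/5.3 ≈ 13.58 years.
A 16 times gap closes after 4 halvings: 4 × 13.58 ≈ 54 years.

roughly 54 years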